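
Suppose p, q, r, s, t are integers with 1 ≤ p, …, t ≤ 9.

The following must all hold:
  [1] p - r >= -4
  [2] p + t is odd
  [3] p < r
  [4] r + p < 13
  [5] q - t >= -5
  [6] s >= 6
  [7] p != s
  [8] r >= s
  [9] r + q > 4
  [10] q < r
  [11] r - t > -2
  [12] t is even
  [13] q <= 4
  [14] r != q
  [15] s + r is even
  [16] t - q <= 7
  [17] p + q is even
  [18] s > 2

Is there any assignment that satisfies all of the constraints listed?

Satisfiable

One satisfying assignment is p = 5, q = 1, r = 6, s = 6, t = 6.
For the less obvious constraints — constraint 1: p - r = -1; constraint 4: r + p = 11; constraint 5: q - t = -5 — and the others hold by inspection.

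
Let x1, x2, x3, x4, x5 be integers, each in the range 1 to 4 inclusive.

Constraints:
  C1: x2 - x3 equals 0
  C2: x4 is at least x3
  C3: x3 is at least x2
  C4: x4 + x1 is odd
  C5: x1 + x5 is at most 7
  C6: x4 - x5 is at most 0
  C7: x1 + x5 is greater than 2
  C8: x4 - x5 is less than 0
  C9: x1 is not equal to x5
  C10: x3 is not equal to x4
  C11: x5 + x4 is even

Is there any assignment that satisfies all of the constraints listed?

Satisfiable

The assignment x1 = 1, x2 = 1, x3 = 1, x4 = 2, x5 = 4 works:
  constraint 1 holds since x2 - x3 = 0.
  constraint 5 holds since x1 + x5 = 5.
The rest check out directly.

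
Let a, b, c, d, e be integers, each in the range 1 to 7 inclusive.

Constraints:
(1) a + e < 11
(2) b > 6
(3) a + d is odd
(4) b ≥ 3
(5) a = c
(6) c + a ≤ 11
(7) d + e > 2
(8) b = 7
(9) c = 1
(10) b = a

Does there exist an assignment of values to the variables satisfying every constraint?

Constraint 8 fixes b = 7 and constraint 9 fixes c = 1. Constraints 5 and 10 give b = a = c, so b = c. But 7 ≠ 1 — contradiction.

Unsatisfiable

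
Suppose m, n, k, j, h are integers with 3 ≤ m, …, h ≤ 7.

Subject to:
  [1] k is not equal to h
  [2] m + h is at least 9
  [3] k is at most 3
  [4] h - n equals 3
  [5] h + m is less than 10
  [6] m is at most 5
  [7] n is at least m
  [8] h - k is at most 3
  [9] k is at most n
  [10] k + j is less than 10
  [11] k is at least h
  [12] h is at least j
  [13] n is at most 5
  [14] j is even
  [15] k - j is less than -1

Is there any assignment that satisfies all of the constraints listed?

Unsatisfiable

From constraints 7 and 13: m ≤ n ≤ 5. From constraints 3 and 11: h ≤ k ≤ 3. Hence m + h ≤ 8. But constraint 2 requires m + h ≥ 9, and 9 > 8. Contradiction.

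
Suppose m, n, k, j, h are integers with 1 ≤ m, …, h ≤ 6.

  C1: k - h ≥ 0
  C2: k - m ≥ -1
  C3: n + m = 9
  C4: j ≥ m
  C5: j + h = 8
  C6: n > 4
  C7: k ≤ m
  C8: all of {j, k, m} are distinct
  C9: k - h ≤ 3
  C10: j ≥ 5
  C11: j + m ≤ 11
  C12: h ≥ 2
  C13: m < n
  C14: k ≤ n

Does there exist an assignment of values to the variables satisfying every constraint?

Satisfiable

The assignment m = 3, n = 6, k = 2, j = 6, h = 2 works:
  constraint 1 holds since k - h = 0.
  constraint 2 holds since k - m = -1.
  constraint 3 holds since n + m = 9.
The rest check out directly.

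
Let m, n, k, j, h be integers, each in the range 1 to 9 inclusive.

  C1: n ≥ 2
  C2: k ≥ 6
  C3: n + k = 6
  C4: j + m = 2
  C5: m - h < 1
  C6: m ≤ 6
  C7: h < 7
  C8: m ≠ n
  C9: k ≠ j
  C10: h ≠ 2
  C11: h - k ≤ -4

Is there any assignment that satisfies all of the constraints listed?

From constraint 1: n ≥ 2. From constraint 2: k ≥ 6. Hence n + k ≥ 8. But constraint 3 requires n + k = 6, and 6 < 8. Contradiction.

Unsatisfiable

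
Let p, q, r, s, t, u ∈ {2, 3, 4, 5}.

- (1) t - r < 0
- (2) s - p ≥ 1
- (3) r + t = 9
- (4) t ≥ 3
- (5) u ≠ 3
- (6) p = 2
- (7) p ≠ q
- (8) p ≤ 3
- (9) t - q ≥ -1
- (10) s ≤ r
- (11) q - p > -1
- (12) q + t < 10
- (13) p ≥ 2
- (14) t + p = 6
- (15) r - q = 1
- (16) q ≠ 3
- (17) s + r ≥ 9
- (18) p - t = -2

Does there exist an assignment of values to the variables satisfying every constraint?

Satisfiable

Take p = 2, q = 4, r = 5, s = 5, t = 4, u = 2. Then constraint 1: t - r = -1; constraint 2: s - p = 3, and every other listed constraint is also met.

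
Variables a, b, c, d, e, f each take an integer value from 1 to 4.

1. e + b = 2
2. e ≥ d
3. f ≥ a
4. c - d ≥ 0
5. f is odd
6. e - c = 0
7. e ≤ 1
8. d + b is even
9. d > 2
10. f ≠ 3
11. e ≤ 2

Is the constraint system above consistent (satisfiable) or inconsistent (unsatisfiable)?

Unsatisfiable

From constraint 9: d ≥ 3. From constraints 2 and 11: d ≤ e and e ≤ 2, so d ≤ 2. But 2 < 3, so no value of d works.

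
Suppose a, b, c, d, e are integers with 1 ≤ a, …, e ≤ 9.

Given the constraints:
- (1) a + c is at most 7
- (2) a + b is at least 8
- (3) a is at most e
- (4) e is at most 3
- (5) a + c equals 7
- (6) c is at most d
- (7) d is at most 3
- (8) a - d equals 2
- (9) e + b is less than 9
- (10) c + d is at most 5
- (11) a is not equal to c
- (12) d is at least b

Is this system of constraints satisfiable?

Unsatisfiable

From constraints 3 and 4: a ≤ e ≤ 3. From constraints 7 and 12: b ≤ d ≤ 3. Hence a + b ≤ 6. But constraint 2 requires a + b ≥ 8, and 8 > 6. Contradiction.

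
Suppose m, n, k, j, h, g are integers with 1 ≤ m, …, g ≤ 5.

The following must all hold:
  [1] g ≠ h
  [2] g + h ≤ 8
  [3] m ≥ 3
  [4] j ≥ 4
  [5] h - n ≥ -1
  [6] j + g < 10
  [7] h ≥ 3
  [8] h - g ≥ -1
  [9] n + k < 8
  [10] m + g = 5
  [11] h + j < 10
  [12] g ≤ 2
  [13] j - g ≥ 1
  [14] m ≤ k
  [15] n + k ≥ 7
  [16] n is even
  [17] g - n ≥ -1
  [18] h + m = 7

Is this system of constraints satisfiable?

Satisfiable

Try m = 3, n = 2, k = 5, j = 5, h = 4, g = 2.
Check constraint 2: g + h = 6; constraint 5: h - n = 2; constraint 6: j + g = 7. The remaining constraints are straightforward to verify.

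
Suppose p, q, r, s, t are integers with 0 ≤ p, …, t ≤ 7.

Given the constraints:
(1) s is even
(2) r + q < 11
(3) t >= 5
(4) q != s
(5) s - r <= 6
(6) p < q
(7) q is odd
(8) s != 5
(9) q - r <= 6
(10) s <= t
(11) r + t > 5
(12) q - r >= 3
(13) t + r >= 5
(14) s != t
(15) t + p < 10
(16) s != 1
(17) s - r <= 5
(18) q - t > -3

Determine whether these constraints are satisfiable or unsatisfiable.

Try p = 1, q = 7, r = 1, s = 6, t = 7.
Check constraint 2: r + q = 8; constraint 5: s - r = 5; constraint 9: q - r = 6. The remaining constraints are straightforward to verify.

Satisfiable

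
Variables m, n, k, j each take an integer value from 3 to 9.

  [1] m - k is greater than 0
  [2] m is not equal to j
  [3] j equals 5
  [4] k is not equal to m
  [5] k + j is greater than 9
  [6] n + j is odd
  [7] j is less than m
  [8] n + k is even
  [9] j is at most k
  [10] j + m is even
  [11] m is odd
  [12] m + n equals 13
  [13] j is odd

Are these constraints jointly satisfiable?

Satisfiable

Setting (m, n, k, j) = (9, 4, 6, 5) satisfies everything: constraint 1: m - k = 3; constraint 5: k + j = 11; constraint 12: m + n = 13, and the others follow.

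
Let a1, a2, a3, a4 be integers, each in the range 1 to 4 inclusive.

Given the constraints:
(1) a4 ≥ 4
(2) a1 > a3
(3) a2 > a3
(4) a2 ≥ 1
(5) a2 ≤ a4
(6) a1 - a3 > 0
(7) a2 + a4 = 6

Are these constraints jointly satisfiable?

Satisfiable

The assignment a1 = 2, a2 = 2, a3 = 1, a4 = 4 works:
  constraint 6 holds since a1 - a3 = 1.
  constraint 7 holds since a2 + a4 = 6.
The rest check out directly.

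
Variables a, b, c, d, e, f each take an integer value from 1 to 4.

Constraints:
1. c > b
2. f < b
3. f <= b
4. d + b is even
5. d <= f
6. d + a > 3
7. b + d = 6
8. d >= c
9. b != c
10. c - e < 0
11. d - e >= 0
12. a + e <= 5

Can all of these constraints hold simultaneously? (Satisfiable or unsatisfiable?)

Unsatisfiable

Constraints 1, 2, 5, 10, and 11 give c < e, e ≤ d, d ≤ f, f < b, b < c. Chaining: c < e ≤ d ≤ f < b < c, which forces c < c — impossible.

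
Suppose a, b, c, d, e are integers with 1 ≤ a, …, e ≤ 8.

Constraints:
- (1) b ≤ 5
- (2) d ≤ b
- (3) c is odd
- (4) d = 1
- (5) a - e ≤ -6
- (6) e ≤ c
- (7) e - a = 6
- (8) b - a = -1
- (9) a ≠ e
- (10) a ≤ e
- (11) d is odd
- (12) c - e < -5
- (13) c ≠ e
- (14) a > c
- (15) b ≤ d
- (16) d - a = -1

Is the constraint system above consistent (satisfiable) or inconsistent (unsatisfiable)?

Constraints 6, 10, and 14 give a ≤ e, e ≤ c, c < a. Chaining: a ≤ e ≤ c < a, which forces a < a — impossible.

Unsatisfiable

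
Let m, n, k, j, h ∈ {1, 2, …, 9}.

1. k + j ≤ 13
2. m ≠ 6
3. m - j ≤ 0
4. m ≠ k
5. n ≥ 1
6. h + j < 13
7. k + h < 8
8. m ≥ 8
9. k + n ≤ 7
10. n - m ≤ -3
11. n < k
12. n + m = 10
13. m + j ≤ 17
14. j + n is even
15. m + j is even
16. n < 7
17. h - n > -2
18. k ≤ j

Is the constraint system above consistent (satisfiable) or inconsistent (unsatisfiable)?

Setting (m, n, k, j, h) = (8, 2, 3, 8, 3) satisfies everything: constraint 1: k + j = 11; constraint 3: m - j = 0; constraint 6: h + j = 11, and the others follow.

Satisfiable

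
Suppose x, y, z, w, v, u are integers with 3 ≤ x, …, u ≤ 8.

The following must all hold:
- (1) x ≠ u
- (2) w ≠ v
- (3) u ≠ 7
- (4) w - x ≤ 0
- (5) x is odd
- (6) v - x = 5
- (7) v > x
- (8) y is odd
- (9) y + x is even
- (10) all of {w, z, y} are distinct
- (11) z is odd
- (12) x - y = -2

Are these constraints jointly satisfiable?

Setting (x, y, z, w, v, u) = (3, 5, 7, 3, 8, 5) satisfies everything: constraint 4: w - x = 0; constraint 6: v - x = 5, and the others follow.

Satisfiable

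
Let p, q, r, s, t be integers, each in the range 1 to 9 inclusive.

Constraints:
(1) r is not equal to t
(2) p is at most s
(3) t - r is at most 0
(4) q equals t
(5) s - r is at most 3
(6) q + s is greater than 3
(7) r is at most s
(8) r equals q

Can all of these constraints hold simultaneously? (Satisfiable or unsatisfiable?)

From constraints 4 and 8, r = q = t, so r = t. But constraint 1 says r ≠ t. Contradiction.

Unsatisfiable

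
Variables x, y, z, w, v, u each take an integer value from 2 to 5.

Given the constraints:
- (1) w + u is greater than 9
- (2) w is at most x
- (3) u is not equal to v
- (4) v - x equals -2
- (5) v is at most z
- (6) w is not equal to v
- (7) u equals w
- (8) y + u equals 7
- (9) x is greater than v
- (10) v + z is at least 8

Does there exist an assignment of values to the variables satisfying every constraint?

Satisfiable

The assignment x = 5, y = 2, z = 5, w = 5, v = 3, u = 5 works:
  constraint 1 holds since w + u = 10.
  constraint 4 holds since v - x = -2.
The rest check out directly.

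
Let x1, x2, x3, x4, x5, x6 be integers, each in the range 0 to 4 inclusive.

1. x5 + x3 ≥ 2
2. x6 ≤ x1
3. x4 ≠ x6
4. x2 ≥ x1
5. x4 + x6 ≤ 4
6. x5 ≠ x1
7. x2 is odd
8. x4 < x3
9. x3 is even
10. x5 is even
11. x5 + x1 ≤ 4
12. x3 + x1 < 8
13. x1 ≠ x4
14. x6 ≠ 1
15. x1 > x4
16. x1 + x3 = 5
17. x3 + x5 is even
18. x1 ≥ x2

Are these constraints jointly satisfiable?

Satisfiable

The assignment x1 = 3, x2 = 3, x3 = 2, x4 = 1, x5 = 0, x6 = 2 works:
  constraint 1 holds since x5 + x3 = 2.
  constraint 5 holds since x4 + x6 = 3.
The rest check out directly.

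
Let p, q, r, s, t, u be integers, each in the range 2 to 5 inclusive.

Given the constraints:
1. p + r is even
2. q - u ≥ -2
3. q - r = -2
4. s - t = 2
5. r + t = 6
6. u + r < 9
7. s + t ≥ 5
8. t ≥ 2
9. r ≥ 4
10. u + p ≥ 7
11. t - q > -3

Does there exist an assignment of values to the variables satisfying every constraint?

Satisfiable

Try p = 4, q = 2, r = 4, s = 4, t = 2, u = 4.
Check constraint 2: q - u = -2; constraint 3: q - r = -2; constraint 4: s - t = 2. The remaining constraints are straightforward to verify.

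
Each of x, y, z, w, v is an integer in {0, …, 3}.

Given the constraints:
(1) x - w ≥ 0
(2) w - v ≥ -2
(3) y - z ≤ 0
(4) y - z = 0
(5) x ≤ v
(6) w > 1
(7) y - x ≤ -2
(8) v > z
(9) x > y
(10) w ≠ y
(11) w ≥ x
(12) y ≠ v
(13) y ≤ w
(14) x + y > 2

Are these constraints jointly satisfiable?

Satisfiable

Try x = 3, y = 0, z = 0, w = 3, v = 3.
Check constraint 1: x - w = 0; constraint 2: w - v = 0. The remaining constraints are straightforward to verify.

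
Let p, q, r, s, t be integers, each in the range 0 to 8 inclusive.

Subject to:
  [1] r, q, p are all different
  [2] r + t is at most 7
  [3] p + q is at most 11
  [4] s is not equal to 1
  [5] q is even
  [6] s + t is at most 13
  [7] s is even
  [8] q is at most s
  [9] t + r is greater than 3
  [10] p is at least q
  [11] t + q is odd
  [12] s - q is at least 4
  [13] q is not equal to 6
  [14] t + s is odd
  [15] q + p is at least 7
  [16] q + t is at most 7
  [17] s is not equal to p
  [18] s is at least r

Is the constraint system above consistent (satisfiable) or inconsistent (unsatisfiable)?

Take p = 6, q = 2, r = 1, s = 8, t = 5. Then constraint 2: r + t = 6; constraint 3: p + q = 8, and every other listed constraint is also met.

Satisfiable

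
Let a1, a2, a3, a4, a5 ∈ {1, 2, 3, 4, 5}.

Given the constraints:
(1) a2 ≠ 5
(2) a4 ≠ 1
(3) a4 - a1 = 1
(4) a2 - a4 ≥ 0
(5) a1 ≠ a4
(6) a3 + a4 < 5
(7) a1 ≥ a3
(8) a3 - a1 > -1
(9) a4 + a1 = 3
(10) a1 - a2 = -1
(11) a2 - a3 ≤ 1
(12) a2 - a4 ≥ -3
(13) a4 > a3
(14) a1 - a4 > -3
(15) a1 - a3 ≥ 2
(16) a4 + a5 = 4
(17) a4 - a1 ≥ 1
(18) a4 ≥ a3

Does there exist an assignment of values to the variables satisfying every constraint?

Unsatisfiable

Constraints 4, 11, 15, and 17 give a2 − a4 ≥ 0, a4 − a1 ≥ 1, a1 − a3 ≥ 2, a3 − a2 ≥ -1.
Adding all 4 inequalities: the left sides telescope to 0, and the right sides sum to 0 + 1 + 2 + (-1) = 2. So 0 ≥ 2, which is false.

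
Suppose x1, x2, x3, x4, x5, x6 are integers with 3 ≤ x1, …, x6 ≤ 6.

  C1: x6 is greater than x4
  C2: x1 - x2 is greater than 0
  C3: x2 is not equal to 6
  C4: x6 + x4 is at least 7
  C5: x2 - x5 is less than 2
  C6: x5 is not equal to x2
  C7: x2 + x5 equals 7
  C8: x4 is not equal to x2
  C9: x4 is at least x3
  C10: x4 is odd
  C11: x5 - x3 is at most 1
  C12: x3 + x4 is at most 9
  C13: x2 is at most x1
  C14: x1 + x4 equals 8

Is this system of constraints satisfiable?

Try x1 = 5, x2 = 4, x3 = 3, x4 = 3, x5 = 3, x6 = 4.
Check constraint 2: x1 - x2 = 1; constraint 4: x6 + x4 = 7; constraint 5: x2 - x5 = 1. The remaining constraints are straightforward to verify.

Satisfiable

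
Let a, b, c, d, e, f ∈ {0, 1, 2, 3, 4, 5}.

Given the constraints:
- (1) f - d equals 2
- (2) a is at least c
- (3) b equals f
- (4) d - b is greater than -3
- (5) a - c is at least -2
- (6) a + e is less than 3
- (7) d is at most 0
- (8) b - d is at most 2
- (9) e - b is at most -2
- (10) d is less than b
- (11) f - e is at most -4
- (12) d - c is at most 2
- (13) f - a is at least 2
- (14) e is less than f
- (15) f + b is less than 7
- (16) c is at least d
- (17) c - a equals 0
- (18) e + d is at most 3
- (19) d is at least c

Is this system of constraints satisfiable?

Constraints 5, 8, 9, 11, 12, and 13 give c − d ≥ -2, d − b ≥ -2, b − e ≥ 2, e − f ≥ 4, f − a ≥ 2, a − c ≥ -2.
Adding all 6 inequalities: the left sides telescope to 0, and the right sides sum to (-2) + (-2) + 2 + 4 + 2 + (-2) = 2. So 0 ≥ 2, which is false.

Unsatisfiable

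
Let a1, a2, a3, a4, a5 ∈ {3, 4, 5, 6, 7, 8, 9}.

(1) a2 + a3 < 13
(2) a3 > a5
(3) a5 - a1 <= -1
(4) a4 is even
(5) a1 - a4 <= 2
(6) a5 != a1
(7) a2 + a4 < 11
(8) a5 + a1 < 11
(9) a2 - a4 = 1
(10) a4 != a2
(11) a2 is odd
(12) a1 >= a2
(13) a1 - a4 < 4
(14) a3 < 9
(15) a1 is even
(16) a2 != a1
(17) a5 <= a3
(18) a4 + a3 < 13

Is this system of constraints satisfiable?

Satisfiable

Try a1 = 6, a2 = 5, a3 = 6, a4 = 4, a5 = 4.
Check constraint 1: a2 + a3 = 11; constraint 3: a5 - a1 = -2. The remaining constraints are straightforward to verify.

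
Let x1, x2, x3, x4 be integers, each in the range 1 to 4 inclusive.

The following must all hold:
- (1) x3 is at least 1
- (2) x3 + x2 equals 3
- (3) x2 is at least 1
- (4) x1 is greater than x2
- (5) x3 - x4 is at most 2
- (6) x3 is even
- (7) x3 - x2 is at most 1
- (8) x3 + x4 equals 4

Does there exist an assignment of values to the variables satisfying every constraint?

Take x1 = 4, x2 = 1, x3 = 2, x4 = 2. Then constraint 2: x3 + x2 = 3; constraint 5: x3 - x4 = 0; constraint 7: x3 - x2 = 1, and every other listed constraint is also met.

Satisfiable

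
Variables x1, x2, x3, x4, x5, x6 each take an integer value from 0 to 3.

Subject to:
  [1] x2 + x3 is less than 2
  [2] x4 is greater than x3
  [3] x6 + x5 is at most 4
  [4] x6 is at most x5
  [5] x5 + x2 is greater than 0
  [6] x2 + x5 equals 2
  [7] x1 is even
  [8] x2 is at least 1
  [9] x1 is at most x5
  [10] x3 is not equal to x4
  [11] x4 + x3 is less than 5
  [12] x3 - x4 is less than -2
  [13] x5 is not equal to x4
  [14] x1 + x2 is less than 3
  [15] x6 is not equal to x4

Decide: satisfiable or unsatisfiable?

Satisfiable

One satisfying assignment is x1 = 0, x2 = 1, x3 = 0, x4 = 3, x5 = 1, x6 = 1.
For the less obvious constraints — constraint 1: x2 + x3 = 1; constraint 3: x6 + x5 = 2; constraint 5: x5 + x2 = 2 — and the others hold by inspection.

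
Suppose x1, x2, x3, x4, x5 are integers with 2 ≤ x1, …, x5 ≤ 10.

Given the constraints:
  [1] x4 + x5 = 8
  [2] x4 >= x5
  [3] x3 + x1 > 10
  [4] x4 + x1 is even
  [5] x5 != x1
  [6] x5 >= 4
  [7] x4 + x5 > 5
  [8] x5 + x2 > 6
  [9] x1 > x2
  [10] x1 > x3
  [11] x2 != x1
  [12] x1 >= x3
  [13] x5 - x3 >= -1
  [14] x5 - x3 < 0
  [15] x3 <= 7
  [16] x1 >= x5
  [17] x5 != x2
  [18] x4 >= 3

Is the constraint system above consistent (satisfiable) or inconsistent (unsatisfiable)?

Try x1 = 8, x2 = 5, x3 = 5, x4 = 4, x5 = 4.
Check constraint 1: x4 + x5 = 8; constraint 3: x3 + x1 = 13; constraint 7: x4 + x5 = 8. The remaining constraints are straightforward to verify.

Satisfiable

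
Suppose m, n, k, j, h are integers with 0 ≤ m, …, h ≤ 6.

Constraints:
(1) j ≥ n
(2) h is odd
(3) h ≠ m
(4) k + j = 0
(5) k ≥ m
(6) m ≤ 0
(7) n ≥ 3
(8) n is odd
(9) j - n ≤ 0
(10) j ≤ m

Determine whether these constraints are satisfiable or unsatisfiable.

Unsatisfiable

From constraints 1 and 7: j ≥ n and n ≥ 3, so j ≥ 3. From constraints 6 and 10: j ≤ m and m ≤ 0, so j ≤ 0. But 0 < 3, so no value of j works.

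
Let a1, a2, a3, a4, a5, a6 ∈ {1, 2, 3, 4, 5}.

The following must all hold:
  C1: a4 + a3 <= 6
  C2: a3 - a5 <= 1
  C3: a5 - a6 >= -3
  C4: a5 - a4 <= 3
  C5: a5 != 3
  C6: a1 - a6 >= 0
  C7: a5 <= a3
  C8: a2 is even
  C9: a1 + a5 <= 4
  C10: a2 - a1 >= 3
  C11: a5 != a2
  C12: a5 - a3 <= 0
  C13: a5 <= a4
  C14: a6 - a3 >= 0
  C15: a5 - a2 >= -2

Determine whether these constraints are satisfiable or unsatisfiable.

Unsatisfiable

Constraints 6, 10, 12, 14, and 15 give a2 − a1 ≥ 3, a1 − a6 ≥ 0, a6 − a3 ≥ 0, a3 − a5 ≥ 0, a5 − a2 ≥ -2.
Adding all 5 inequalities: the left sides telescope to 0, and the right sides sum to 3 + 0 + 0 + 0 + (-2) = 1. So 0 ≥ 1, which is false.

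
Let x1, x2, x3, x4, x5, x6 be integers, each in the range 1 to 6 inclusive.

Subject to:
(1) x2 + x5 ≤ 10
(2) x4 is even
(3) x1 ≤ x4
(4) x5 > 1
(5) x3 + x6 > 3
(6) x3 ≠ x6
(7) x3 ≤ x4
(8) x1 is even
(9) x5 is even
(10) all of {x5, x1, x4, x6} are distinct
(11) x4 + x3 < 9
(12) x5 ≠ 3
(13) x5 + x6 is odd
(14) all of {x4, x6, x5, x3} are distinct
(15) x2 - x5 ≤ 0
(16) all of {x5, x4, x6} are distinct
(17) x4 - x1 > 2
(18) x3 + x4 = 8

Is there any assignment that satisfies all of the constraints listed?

Satisfiable

The assignment x1 = 2, x2 = 4, x3 = 2, x4 = 6, x5 = 4, x6 = 3 works:
  constraint 1 holds since x2 + x5 = 8.
  constraint 5 holds since x3 + x6 = 5.
The rest check out directly.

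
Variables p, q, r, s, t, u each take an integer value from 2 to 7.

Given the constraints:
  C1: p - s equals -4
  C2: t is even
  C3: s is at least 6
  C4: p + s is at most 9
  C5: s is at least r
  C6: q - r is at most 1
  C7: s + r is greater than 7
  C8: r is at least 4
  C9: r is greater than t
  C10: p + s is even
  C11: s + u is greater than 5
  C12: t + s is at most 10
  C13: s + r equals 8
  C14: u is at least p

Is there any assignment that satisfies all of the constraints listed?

Unsatisfiable

From constraint 3: s ≥ 6. From constraint 8: r ≥ 4. Hence s + r ≥ 10. But constraint 13 requires s + r = 8, and 8 < 10. Contradiction.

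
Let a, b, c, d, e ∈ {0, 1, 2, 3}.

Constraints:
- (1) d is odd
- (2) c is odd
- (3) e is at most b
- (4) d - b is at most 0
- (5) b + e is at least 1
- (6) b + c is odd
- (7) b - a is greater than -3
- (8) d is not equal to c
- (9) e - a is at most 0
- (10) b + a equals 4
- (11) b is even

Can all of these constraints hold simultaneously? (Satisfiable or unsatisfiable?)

Satisfiable

Take a = 2, b = 2, c = 3, d = 1, e = 0. Then constraint 4: d - b = -1; constraint 5: b + e = 2, and every other listed constraint is also met.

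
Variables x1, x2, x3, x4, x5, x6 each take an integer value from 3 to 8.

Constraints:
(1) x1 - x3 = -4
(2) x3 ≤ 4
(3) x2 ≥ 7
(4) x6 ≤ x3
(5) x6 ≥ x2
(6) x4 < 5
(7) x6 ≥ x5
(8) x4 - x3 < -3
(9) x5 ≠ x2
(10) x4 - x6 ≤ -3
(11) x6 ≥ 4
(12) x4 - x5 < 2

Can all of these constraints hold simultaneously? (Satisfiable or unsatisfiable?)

From constraints 3 and 5: x6 ≥ x2 and x2 ≥ 7, so x6 ≥ 7. From constraints 2 and 4: x6 ≤ x3 and x3 ≤ 4, so x6 ≤ 4. But 4 < 7, so no value of x6 works.

Unsatisfiable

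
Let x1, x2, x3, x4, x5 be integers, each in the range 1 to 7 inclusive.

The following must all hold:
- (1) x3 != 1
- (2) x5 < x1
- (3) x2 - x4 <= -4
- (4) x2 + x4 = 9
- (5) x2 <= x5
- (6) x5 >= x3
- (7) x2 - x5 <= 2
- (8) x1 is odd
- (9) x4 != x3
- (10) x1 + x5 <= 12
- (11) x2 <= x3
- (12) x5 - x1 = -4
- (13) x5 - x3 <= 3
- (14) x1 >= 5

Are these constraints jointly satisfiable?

Setting (x1, x2, x3, x4, x5) = (7, 2, 2, 7, 3) satisfies everything: constraint 3: x2 - x4 = -5; constraint 4: x2 + x4 = 9, and the others follow.

Satisfiable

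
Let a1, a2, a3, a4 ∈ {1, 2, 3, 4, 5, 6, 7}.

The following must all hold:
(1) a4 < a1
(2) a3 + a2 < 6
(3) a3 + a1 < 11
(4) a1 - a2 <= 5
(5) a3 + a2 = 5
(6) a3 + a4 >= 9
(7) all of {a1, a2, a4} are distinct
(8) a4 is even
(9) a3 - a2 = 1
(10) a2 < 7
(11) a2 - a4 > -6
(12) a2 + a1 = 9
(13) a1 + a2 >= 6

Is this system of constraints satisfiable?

Satisfiable

The assignment a1 = 7, a2 = 2, a3 = 3, a4 = 6 works:
  constraint 2 holds since a3 + a2 = 5.
  constraint 3 holds since a3 + a1 = 10.
  constraint 4 holds since a1 - a2 = 5.
The rest check out directly.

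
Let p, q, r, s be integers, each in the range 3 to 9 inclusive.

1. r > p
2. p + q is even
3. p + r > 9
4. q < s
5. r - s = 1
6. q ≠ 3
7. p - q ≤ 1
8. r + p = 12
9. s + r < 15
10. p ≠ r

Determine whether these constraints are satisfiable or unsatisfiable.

Satisfiable

One satisfying assignment is p = 5, q = 5, r = 7, s = 6.
For the less obvious constraints — constraint 3: p + r = 12; constraint 5: r - s = 1 — and the others hold by inspection.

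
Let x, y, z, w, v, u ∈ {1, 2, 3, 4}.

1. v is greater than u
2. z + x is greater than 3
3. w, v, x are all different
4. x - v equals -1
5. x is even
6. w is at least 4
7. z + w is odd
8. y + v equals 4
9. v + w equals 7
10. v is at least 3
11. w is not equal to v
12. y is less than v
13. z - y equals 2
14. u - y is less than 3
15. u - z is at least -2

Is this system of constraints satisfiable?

Satisfiable

Setting (x, y, z, w, v, u) = (2, 1, 3, 4, 3, 2) satisfies everything: constraint 2: z + x = 5; constraint 4: x - v = -1; constraint 8: y + v = 4, and the others follow.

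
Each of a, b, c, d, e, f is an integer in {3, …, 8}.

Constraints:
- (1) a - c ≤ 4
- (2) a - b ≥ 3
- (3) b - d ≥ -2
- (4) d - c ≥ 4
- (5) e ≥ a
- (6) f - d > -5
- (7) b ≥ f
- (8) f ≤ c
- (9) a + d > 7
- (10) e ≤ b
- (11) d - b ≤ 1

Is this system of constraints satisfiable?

Unsatisfiable

Constraints 1, 2, 4, and 11 give c − a ≥ -4, a − b ≥ 3, b − d ≥ -1, d − c ≥ 4.
Adding all 4 inequalities: the left sides telescope to 0, and the right sides sum to (-4) + 3 + (-1) + 4 = 2. So 0 ≥ 2, which is false.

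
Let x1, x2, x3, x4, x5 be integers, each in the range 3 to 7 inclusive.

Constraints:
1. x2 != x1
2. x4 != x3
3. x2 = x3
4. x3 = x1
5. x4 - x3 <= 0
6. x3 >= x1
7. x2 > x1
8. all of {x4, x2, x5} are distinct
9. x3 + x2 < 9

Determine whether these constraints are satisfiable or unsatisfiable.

From constraints 3 and 4, x2 = x3 = x1, so x2 = x1. But constraint 1 says x2 ≠ x1. Contradiction.

Unsatisfiable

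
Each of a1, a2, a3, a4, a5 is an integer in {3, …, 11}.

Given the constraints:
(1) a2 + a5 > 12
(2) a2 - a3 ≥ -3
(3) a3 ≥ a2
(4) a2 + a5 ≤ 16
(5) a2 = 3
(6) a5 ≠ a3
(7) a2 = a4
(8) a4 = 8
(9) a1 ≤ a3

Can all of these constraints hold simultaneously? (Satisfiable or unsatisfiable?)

Unsatisfiable

Constraint 5 fixes a2 = 3 and constraint 8 fixes a4 = 8, but constraint 7 requires a2 = a4. Since 3 ≠ 8, contradiction.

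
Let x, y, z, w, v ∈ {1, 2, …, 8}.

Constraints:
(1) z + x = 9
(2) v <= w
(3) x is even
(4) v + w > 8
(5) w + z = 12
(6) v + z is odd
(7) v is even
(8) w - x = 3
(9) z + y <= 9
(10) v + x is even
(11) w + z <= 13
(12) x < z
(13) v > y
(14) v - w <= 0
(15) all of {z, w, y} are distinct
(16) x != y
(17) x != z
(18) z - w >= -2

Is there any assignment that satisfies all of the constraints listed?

Satisfiable

Setting (x, y, z, w, v) = (4, 2, 5, 7, 4) satisfies everything: constraint 1: z + x = 9; constraint 4: v + w = 11, and the others follow.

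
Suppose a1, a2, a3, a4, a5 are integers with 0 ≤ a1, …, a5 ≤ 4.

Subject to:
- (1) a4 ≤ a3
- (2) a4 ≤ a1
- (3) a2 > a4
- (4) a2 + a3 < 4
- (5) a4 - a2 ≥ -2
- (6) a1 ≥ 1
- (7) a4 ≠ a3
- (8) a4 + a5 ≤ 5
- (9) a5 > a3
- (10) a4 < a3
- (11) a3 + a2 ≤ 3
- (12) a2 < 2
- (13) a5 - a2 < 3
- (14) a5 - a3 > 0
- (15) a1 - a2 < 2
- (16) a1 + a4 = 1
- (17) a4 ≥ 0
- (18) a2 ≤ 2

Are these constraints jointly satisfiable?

Satisfiable

Take a1 = 1, a2 = 1, a3 = 1, a4 = 0, a5 = 3. Then constraint 4: a2 + a3 = 2; constraint 5: a4 - a2 = -1, and every other listed constraint is also met.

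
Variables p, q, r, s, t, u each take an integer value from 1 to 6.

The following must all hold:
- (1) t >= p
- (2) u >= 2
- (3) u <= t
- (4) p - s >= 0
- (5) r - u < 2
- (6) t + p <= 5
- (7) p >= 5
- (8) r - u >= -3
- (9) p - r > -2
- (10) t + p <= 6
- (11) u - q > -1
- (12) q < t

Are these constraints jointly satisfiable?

Unsatisfiable

From constraints 2 and 3: t ≥ u ≥ 2. From constraint 7: p ≥ 5. Hence t + p ≥ 7. But constraint 6 requires t + p ≤ 5, and 5 < 7. Contradiction.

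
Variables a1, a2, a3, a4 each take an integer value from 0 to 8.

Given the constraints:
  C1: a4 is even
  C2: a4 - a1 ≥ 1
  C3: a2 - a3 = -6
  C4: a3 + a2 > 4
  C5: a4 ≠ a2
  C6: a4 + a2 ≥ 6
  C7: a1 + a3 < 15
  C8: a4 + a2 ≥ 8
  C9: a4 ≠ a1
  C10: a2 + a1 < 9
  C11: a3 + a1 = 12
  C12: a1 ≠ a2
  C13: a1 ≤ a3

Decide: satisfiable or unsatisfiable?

One satisfying assignment is a1 = 6, a2 = 0, a3 = 6, a4 = 8.
For the less obvious constraints — constraint 2: a4 - a1 = 2; constraint 3: a2 - a3 = -6; constraint 4: a3 + a2 = 6 — and the others hold by inspection.

Satisfiable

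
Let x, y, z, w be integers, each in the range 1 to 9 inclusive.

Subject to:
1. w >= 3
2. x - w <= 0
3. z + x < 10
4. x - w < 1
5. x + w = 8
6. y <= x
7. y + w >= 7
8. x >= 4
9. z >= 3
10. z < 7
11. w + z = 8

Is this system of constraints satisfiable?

Try x = 4, y = 4, z = 4, w = 4.
Check constraint 2: x - w = 0; constraint 3: z + x = 8. The remaining constraints are straightforward to verify.

Satisfiable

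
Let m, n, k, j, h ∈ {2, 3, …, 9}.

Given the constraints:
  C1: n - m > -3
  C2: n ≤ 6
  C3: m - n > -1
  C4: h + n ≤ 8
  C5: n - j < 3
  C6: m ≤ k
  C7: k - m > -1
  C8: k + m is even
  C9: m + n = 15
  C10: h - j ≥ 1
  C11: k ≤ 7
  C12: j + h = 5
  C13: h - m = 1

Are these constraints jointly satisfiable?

From constraints 6 and 11: m ≤ k ≤ 7. From constraint 2: n ≤ 6. Hence m + n ≤ 13. But constraint 9 requires m + n = 15, and 15 > 13. Contradiction.

Unsatisfiable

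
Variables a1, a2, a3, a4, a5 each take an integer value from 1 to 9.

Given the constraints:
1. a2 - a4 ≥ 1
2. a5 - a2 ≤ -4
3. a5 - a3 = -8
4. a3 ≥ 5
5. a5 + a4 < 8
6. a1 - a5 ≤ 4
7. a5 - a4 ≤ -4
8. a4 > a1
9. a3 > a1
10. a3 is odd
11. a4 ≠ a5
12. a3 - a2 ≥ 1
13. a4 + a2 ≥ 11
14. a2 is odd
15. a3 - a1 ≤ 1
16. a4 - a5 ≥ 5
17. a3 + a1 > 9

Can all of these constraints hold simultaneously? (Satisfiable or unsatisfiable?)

Unsatisfiable

Constraints 1, 6, 12, 15, and 16 give a5 − a1 ≥ -4, a1 − a3 ≥ -1, a3 − a2 ≥ 1, a2 − a4 ≥ 1, a4 − a5 ≥ 5.
Adding all 5 inequalities: the left sides telescope to 0, and the right sides sum to (-4) + (-1) + 1 + 1 + 5 = 2. So 0 ≥ 2, which is false.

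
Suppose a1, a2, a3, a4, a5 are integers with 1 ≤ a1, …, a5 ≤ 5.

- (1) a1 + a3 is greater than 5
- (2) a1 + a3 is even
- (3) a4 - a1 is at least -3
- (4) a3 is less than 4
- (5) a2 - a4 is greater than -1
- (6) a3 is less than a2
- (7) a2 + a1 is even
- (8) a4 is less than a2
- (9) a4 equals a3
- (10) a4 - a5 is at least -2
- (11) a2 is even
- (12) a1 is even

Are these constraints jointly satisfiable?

One satisfying assignment is a1 = 4, a2 = 4, a3 = 2, a4 = 2, a5 = 4.
For the less obvious constraints — constraint 1: a1 + a3 = 6; constraint 3: a4 - a1 = -2 — and the others hold by inspection.

Satisfiable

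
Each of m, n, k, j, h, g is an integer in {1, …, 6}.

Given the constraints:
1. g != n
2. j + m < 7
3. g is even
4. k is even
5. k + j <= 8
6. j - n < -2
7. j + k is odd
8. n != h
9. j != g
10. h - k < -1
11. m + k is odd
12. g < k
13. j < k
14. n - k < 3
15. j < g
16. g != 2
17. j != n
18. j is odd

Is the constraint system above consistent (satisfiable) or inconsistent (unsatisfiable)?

Satisfiable

Setting (m, n, k, j, h, g) = (3, 6, 6, 1, 4, 4) satisfies everything: constraint 2: j + m = 4; constraint 5: k + j = 7; constraint 6: j - n = -5, and the others follow.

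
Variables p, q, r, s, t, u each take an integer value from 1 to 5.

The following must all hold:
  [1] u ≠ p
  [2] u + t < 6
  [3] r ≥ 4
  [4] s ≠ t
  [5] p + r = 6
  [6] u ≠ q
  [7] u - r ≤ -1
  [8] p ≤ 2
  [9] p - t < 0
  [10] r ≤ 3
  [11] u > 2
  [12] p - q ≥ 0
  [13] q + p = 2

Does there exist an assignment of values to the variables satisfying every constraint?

From constraint 8: p ≤ 2. From constraint 10: r ≤ 3. Hence p + r ≤ 5. But constraint 5 requires p + r = 6, and 6 > 5. Contradiction.

Unsatisfiable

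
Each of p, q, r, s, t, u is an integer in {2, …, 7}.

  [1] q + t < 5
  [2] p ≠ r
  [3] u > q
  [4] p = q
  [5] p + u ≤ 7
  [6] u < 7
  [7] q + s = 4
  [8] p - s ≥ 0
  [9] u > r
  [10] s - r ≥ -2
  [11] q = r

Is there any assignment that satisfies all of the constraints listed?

From constraints 4 and 11, p = q = r, so p = r. But constraint 2 says p ≠ r. Contradiction.

Unsatisfiable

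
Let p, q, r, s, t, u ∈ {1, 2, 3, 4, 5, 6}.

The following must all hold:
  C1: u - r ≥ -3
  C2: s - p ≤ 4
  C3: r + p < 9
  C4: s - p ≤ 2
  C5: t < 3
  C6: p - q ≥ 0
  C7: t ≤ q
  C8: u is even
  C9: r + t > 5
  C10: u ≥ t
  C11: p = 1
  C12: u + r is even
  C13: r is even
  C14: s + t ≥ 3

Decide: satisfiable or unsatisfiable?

Satisfiable

One satisfying assignment is p = 1, q = 1, r = 6, s = 2, t = 1, u = 4.
For the less obvious constraints — constraint 1: u - r = -2; constraint 2: s - p = 1 — and the others hold by inspection.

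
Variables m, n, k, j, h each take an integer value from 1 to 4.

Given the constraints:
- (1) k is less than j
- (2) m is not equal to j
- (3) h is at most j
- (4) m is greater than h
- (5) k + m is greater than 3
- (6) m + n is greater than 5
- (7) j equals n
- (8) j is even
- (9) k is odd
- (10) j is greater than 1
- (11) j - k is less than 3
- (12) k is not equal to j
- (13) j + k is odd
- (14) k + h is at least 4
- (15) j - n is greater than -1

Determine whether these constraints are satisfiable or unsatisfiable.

One satisfying assignment is m = 2, n = 4, k = 3, j = 4, h = 1.
For the less obvious constraints — constraint 5: k + m = 5; constraint 6: m + n = 6; constraint 11: j - k = 1 — and the others hold by inspection.

Satisfiable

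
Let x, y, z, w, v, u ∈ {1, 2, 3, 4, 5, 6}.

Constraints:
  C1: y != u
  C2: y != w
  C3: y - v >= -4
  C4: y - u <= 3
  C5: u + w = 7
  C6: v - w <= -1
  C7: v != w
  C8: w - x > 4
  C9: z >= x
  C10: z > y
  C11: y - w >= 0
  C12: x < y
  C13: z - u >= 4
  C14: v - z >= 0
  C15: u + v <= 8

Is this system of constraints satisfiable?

Constraints 4, 6, 11, 13, and 14 give v − z ≥ 0, z − u ≥ 4, u − y ≥ -3, y − w ≥ 0, w − v ≥ 1.
Adding all 5 inequalities: the left sides telescope to 0, and the right sides sum to 0 + 4 + (-3) + 0 + 1 = 2. So 0 ≥ 2, which is false.

Unsatisfiable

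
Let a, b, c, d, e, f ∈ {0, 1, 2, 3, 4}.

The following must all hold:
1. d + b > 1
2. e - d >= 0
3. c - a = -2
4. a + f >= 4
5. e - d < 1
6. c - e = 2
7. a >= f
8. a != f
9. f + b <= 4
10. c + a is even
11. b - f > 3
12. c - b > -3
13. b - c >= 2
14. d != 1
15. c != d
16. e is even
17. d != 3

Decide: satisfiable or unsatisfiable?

Satisfiable

Try a = 4, b = 4, c = 2, d = 0, e = 0, f = 0.
Check constraint 1: d + b = 4; constraint 2: e - d = 0; constraint 3: c - a = -2. The remaining constraints are straightforward to verify.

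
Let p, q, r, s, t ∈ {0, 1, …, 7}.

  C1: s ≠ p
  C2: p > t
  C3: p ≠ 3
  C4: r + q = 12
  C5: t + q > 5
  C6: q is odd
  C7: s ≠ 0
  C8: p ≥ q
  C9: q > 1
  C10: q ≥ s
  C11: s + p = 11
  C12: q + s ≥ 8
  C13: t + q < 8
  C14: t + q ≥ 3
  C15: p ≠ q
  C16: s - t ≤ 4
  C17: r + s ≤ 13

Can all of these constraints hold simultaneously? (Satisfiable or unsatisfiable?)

Setting (p, q, r, s, t) = (6, 5, 7, 5, 1) satisfies everything: constraint 4: r + q = 12; constraint 5: t + q = 6; constraint 11: s + p = 11, and the others follow.

Satisfiable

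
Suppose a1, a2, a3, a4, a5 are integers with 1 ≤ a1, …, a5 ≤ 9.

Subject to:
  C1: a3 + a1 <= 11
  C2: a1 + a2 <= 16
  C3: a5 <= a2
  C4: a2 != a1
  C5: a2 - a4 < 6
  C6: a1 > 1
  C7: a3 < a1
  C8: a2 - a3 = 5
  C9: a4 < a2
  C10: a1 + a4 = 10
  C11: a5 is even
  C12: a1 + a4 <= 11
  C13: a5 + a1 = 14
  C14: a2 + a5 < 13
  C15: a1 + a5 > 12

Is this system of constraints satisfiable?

Satisfiable

One satisfying assignment is a1 = 8, a2 = 6, a3 = 1, a4 = 2, a5 = 6.
For the less obvious constraints — constraint 1: a3 + a1 = 9; constraint 2: a1 + a2 = 14 — and the others hold by inspection.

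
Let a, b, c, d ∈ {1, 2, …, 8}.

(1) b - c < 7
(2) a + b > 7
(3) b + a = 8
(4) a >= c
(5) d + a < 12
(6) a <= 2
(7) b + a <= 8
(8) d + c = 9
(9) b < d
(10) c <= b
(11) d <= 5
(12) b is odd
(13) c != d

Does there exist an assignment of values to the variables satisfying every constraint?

Unsatisfiable

From constraint 11: d ≤ 5. From constraints 4 and 6: c ≤ a ≤ 2. Hence d + c ≤ 7. But constraint 8 requires d + c = 9, and 9 > 7. Contradiction.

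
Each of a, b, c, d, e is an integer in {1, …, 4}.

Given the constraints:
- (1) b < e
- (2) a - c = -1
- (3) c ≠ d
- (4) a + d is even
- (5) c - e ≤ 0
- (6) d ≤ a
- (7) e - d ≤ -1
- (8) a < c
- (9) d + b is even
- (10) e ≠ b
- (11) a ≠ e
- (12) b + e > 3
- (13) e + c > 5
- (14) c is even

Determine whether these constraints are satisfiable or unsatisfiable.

Constraints 5, 6, 7, and 8 give c ≤ e, e < d, d ≤ a, a < c. Chaining: c ≤ e < d ≤ a < c, which forces c < c — impossible.

Unsatisfiable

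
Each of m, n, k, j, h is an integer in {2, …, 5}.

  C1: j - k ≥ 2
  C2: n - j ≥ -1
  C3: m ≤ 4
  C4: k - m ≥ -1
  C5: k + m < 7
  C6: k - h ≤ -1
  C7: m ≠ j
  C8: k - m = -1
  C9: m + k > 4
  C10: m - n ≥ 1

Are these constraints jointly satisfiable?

Unsatisfiable

Constraints 1, 2, 4, and 10 give k − m ≥ -1, m − n ≥ 1, n − j ≥ -1, j − k ≥ 2.
Adding all 4 inequalities: the left sides telescope to 0, and the right sides sum to (-1) + 1 + (-1) + 2 = 1. So 0 ≥ 1, which is false.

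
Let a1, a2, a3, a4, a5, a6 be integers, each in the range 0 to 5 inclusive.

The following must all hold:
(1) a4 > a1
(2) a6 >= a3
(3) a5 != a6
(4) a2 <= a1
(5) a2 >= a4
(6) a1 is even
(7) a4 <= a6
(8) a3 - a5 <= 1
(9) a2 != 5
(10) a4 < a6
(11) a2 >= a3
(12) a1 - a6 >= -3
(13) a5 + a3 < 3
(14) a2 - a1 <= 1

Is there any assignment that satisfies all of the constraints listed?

Unsatisfiable

Constraints 1, 4, and 5 give a4 ≤ a2, a2 ≤ a1, a1 < a4. Chaining: a4 ≤ a2 ≤ a1 < a4, which forces a4 < a4 — impossible.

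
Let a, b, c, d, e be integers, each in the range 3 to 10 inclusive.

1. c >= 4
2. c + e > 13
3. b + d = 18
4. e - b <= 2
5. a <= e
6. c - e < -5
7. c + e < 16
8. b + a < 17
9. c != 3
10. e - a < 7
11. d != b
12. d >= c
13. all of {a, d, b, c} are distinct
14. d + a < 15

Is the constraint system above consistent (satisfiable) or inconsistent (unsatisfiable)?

Satisfiable

Take a = 5, b = 10, c = 4, d = 8, e = 10. Then constraint 2: c + e = 14; constraint 3: b + d = 18; constraint 4: e - b = 0, and every other listed constraint is also met.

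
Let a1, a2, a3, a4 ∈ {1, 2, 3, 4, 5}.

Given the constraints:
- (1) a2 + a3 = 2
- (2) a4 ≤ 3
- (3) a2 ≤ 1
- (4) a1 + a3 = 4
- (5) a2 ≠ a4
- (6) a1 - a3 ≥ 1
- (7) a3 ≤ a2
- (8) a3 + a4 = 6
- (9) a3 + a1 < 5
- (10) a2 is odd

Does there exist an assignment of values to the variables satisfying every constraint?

Unsatisfiable

From constraints 3 and 7: a3 ≤ a2 ≤ 1. From constraint 2: a4 ≤ 3. Hence a3 + a4 ≤ 4. But constraint 8 requires a3 + a4 = 6, and 6 > 4. Contradiction.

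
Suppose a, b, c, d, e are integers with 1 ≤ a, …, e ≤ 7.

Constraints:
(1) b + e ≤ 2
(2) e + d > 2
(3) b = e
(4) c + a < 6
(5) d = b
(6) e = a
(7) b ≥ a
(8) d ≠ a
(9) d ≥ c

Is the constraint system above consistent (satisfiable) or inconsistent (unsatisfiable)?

From constraints 3, 5, and 6, d = b = e = a, so d = a. But constraint 8 says d ≠ a. Contradiction.

Unsatisfiable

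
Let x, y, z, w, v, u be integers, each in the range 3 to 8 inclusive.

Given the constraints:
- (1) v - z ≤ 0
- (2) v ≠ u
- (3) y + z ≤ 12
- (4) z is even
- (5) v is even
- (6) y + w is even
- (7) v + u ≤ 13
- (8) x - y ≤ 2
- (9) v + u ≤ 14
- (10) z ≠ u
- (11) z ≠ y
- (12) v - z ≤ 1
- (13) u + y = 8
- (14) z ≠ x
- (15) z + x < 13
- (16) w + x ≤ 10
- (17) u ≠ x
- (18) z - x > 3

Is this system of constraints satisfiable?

Satisfiable

Setting (x, y, z, w, v, u) = (3, 4, 8, 4, 8, 4) satisfies everything: constraint 1: v - z = 0; constraint 3: y + z = 12, and the others follow.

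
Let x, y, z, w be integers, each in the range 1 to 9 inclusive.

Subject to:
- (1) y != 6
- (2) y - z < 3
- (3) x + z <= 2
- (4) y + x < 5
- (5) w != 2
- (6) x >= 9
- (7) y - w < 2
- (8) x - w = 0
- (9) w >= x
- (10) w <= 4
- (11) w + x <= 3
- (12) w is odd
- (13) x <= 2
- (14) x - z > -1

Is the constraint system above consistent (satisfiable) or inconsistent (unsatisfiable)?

From constraint 6: x ≥ 9. From constraints 9 and 10: x ≤ w and w ≤ 4, so x ≤ 4. But 4 < 9, so no value of x works.

Unsatisfiable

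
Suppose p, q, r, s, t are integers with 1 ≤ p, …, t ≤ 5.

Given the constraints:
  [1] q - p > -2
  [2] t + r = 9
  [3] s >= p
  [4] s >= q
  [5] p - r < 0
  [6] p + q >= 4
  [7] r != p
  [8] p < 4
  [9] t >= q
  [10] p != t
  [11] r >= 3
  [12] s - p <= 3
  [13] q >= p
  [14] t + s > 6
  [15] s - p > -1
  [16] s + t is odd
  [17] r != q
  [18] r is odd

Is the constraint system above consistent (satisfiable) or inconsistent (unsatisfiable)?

Satisfiable

One satisfying assignment is p = 3, q = 3, r = 5, s = 5, t = 4.
For the less obvious constraints — constraint 1: q - p = 0; constraint 2: t + r = 9; constraint 5: p - r = -2 — and the others hold by inspection.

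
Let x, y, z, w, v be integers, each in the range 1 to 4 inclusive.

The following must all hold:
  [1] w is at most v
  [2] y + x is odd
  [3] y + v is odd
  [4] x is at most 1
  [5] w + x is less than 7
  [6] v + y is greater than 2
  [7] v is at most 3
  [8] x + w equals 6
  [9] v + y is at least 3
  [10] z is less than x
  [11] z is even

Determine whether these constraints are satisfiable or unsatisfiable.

Unsatisfiable

From constraint 4: x ≤ 1. From constraints 1 and 7: w ≤ v ≤ 3. Hence x + w ≤ 4. But constraint 8 requires x + w = 6, and 6 > 4. Contradiction.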